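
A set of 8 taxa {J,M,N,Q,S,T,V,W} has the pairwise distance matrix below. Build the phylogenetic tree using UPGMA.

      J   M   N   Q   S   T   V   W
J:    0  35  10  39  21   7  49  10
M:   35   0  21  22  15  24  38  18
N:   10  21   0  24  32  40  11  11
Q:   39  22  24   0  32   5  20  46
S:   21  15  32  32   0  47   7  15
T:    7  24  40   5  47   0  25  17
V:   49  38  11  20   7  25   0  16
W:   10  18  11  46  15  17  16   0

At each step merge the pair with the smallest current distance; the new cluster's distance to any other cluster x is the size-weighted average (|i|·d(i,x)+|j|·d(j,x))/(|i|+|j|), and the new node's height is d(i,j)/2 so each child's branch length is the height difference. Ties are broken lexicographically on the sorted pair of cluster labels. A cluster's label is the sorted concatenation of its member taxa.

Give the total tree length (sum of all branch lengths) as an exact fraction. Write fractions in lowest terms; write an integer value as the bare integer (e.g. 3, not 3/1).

4081/60

step 1: merge (Q,T) at d=5; branch lengths Q→5/2, T→5/2; new cluster QT
  updated: d(J,QT)=23, d(M,QT)=23, d(N,QT)=32, d(QT,S)=79/2, d(QT,V)=45/2, d(QT,W)=63/2
step 2: merge (S,V) at d=7; branch lengths S→7/2, V→7/2; new cluster SV
  updated: d(J,SV)=35, d(M,SV)=53/2, d(N,SV)=43/2, d(QT,SV)=31, d(SV,W)=31/2
step 3: merge (J,N) at d=10; branch lengths J→5, N→5; new cluster JN
  updated: d(JN,M)=28, d(JN,QT)=55/2, d(JN,SV)=113/4, d(JN,W)=21/2
step 4: merge (JN,W) at d=21/2; branch lengths JN→1/4, W→21/4; new cluster JNW
  updated: d(JNW,M)=74/3, d(JNW,QT)=173/6, d(JNW,SV)=24
step 5: merge (M,QT) at d=23; branch lengths M→23/2, QT→9; new cluster MQT
  updated: d(JNW,MQT)=247/9, d(MQT,SV)=59/2
step 6: merge (JNW,SV) at d=24; branch lengths JNW→27/4, SV→17/2; new cluster JNSVW
  updated: d(JNSVW,MQT)=424/15
step 7: merge (JNSVW,MQT) at d=424/15; branch lengths JNSVW→32/15, MQT→79/30; new cluster JMNQSTVW
final tree: ((((J:5,N:5):1/4,W:21/4):27/4,(S:7/2,V:7/2):17/2):32/15,(M:23/2,(Q:5/2,T:5/2):9):79/30)
total length: 4081/60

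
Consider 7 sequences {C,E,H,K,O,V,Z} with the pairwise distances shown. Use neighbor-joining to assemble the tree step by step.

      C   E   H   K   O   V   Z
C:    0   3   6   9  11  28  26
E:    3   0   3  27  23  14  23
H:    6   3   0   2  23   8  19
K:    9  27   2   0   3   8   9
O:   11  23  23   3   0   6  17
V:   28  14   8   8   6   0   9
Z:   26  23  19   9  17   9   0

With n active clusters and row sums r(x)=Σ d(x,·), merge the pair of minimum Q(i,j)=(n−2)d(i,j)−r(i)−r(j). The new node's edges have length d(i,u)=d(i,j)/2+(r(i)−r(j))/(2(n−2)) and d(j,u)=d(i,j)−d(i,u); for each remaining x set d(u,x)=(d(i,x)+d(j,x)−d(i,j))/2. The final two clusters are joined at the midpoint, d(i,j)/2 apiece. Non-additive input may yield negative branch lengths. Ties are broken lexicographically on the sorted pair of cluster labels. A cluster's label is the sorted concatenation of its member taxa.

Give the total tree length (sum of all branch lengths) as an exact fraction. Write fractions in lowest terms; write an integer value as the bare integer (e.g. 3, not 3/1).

1. join C+E (d=3, Q=-161) ⇒ CE; edges |C|=1/2, |E|=5/2
  updated: d(CE,H)=3, d(CE,K)=33/2, d(CE,O)=31/2, d(CE,V)=39/2, d(CE,Z)=23
2. join CE+H (d=3, Q=-241/2) ⇒ CEH; edges |CE|=69/16, |H|=-21/16
  updated: d(CEH,K)=31/4, d(CEH,O)=71/4, d(CEH,V)=49/4, d(CEH,Z)=39/2
3. join V+Z (d=9, Q=-251/4) ⇒ VZ; edges |V|=31/24, |Z|=185/24
  updated: d(CEH,VZ)=91/8, d(K,VZ)=4, d(O,VZ)=7
4. join CEH+VZ (d=91/8, Q=-73/2) ⇒ CEHVZ; edges |CEH|=149/16, |VZ|=33/16
  updated: d(CEHVZ,K)=3/16, d(CEHVZ,O)=107/16
5. join CEHVZ+K (d=3/16, Q=-79/8) ⇒ CEHKVZ; edges |CEHVZ|=31/16, |K|=-7/4
  updated: d(CEHKVZ,O)=19/4
6. join CEHKVZ+O (d=19/4) ⇒ CEHKOVZ; edges |CEHKVZ|=19/8, |O|=19/8
final tree: (((((C:1/2,E:5/2):69/16,H:-21/16):149/16,(V:31/24,Z:185/24):33/16):31/16,K:-7/4):19/8,O:19/8)
total length: 501/16

501/16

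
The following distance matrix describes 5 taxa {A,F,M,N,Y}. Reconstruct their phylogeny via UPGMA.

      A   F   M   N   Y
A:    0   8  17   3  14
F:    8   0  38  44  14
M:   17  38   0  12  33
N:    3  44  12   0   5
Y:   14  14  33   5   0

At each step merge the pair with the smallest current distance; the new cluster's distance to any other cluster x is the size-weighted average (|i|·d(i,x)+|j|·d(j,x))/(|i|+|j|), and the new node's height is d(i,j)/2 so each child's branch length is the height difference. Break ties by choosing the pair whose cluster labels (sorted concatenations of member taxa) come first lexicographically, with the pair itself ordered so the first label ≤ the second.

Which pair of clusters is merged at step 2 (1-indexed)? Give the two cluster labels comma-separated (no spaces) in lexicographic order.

1. join A+N (d=3) ⇒ AN; edges |A|=3/2, |N|=3/2
  updated: d(AN,F)=26, d(AN,M)=29/2, d(AN,Y)=19/2
2. join AN+Y (d=19/2) ⇒ ANY; edges |AN|=13/4, |Y|=19/4
  updated: d(ANY,F)=22, d(ANY,M)=62/3
3. join ANY+M (d=62/3) ⇒ AMNY; edges |ANY|=67/12, |M|=31/3
  updated: d(AMNY,F)=26
4. join AMNY+F (d=26) ⇒ AFMNY; edges |AMNY|=8/3, |F|=13
final tree: ((((A:3/2,N:3/2):13/4,Y:19/4):67/12,M:31/3):8/3,F:13)
total length: 511/12

AN,Y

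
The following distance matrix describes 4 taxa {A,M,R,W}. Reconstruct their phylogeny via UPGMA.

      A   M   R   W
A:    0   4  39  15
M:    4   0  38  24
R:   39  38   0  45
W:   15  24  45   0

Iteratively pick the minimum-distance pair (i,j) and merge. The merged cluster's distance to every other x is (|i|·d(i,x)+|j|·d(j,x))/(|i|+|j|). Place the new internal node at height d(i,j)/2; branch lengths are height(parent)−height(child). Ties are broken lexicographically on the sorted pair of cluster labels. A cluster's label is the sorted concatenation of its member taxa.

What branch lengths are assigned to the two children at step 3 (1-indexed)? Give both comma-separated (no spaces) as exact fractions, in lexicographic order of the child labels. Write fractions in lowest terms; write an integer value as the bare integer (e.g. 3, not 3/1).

127/12,61/3

1. join A+M (d=4) ⇒ AM; edges |A|=2, |M|=2
  updated: d(AM,R)=77/2, d(AM,W)=39/2
2. join AM+W (d=39/2) ⇒ AMW; edges |AM|=31/4, |W|=39/4
  updated: d(AMW,R)=122/3
3. join AMW+R (d=122/3) ⇒ AMRW; edges |AMW|=127/12, |R|=61/3
final tree: (((A:2,M:2):31/4,W:39/4):127/12,R:61/3)
total length: 629/12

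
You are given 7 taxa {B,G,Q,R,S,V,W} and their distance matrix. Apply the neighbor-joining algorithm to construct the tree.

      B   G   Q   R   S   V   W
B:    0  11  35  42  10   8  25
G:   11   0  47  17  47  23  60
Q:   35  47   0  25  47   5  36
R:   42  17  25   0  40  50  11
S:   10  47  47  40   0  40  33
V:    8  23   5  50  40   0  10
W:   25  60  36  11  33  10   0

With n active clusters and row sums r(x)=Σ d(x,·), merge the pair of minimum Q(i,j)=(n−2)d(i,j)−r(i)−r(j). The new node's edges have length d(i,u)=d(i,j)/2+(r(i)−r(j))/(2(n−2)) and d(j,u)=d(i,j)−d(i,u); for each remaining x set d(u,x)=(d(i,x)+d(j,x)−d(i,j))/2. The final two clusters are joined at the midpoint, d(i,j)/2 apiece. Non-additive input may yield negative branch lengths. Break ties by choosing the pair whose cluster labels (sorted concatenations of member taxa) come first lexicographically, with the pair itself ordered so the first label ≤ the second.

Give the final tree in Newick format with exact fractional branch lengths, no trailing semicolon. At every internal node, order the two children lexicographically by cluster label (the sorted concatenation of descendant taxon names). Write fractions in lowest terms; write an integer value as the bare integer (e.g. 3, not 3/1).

((((B:-31/6,S:91/6):8,G:16):45/8,(Q:42/5,V:-17/5):89/8):89/16,(R:79/16,W:97/16):89/16)

step 1: merge (Q,V) at d=5, Q=-306; branch lengths Q→42/5, V→-17/5; new cluster QV
  updated: d(B,QV)=19, d(G,QV)=65/2, d(QV,R)=35, d(QV,S)=41, d(QV,W)=41/2
step 2: merge (R,W) at d=11, Q=-501/2; branch lengths R→79/16, W→97/16; new cluster RW
  updated: d(B,RW)=28, d(G,RW)=33, d(QV,RW)=89/4, d(RW,S)=31
step 3: merge (B,S) at d=10, Q=-167; branch lengths B→-31/6, S→91/6; new cluster BS
  updated: d(BS,G)=24, d(BS,QV)=25, d(BS,RW)=49/2
step 4: merge (BS,G) at d=24, Q=-115; branch lengths BS→8, G→16; new cluster BGS
  updated: d(BGS,QV)=67/4, d(BGS,RW)=67/4
step 5: merge (BGS,QV) at d=67/4, Q=-223/4; branch lengths BGS→45/8, QV→89/8; new cluster BGQSV
  updated: d(BGQSV,RW)=89/8
step 6: merge (BGQSV,RW) at d=89/8; branch lengths BGQSV→89/16, RW→89/16; new cluster BGQRSVW
final tree: ((((B:-31/6,S:91/6):8,G:16):45/8,(Q:42/5,V:-17/5):89/8):89/16,(R:79/16,W:97/16):89/16)
total length: 623/8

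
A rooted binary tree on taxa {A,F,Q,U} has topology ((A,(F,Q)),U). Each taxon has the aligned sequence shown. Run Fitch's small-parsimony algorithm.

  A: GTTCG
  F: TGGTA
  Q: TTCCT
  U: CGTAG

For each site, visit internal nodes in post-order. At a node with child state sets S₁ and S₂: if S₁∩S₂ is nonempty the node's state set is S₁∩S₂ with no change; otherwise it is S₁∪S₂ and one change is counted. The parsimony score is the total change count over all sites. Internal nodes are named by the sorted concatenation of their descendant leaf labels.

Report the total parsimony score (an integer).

10

[col 0] FQ: children F:{T}, Q:{T} ∩→ {T}; cost 0
[col 0] AFQ: children A:{G}, FQ:{T} ∪→ {G,T}; cost 1
[col 0] AFQU: children AFQ:{G,T}, U:{C} ∪→ {C,G,T}; cost 1
[col 1] FQ: children F:{G}, Q:{T} ∪→ {G,T}; cost 1
[col 1] AFQ: children A:{T}, FQ:{G,T} ∩→ {T}; cost 0
[col 1] AFQU: children AFQ:{T}, U:{G} ∪→ {G,T}; cost 1
[col 2] FQ: children F:{G}, Q:{C} ∪→ {C,G}; cost 1
[col 2] AFQ: children A:{T}, FQ:{C,G} ∪→ {C,G,T}; cost 1
[col 2] AFQU: children AFQ:{C,G,T}, U:{T} ∩→ {T}; cost 0
[col 3] FQ: children F:{T}, Q:{C} ∪→ {C,T}; cost 1
[col 3] AFQ: children A:{C}, FQ:{C,T} ∩→ {C}; cost 0
[col 3] AFQU: children AFQ:{C}, U:{A} ∪→ {A,C}; cost 1
[col 4] FQ: children F:{A}, Q:{T} ∪→ {A,T}; cost 1
[col 4] AFQ: children A:{G}, FQ:{A,T} ∪→ {A,G,T}; cost 1
[col 4] AFQU: children AFQ:{A,G,T}, U:{G} ∩→ {G}; cost 0
per-site changes: [2, 2, 2, 2, 2]; total = 10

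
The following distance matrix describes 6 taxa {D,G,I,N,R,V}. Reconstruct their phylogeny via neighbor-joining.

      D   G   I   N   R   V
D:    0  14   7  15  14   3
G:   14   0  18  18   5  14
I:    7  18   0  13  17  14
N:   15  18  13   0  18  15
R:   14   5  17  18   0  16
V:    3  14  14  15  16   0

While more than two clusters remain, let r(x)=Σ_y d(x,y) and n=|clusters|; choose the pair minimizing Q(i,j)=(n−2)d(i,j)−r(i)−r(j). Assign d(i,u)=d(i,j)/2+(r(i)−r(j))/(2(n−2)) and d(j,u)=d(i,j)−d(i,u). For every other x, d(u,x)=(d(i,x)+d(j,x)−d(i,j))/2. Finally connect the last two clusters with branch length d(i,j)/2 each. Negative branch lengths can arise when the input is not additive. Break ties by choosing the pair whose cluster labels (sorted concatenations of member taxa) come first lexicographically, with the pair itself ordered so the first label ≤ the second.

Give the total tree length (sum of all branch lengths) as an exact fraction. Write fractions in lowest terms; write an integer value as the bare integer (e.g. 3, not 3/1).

33

iteration 1: select G,R (d=5, Q=-119); attach at lengths (19/8, 21/8); label the merged cluster GR
  updated: d(D,GR)=23/2, d(GR,I)=15, d(GR,N)=31/2, d(GR,V)=25/2
iteration 2: select D,V (d=3, Q=-72); attach at lengths (1/6, 17/6); label the merged cluster DV
  updated: d(DV,GR)=21/2, d(DV,I)=9, d(DV,N)=27/2
iteration 3: select DV,GR (d=21/2, Q=-53); attach at lengths (13/4, 29/4); label the merged cluster DGRV
  updated: d(DGRV,I)=27/4, d(DGRV,N)=37/4
iteration 4: select DGRV,I (d=27/4, Q=-29); attach at lengths (3/2, 21/4); label the merged cluster DGIRV
  updated: d(DGIRV,N)=31/4
iteration 5: select DGIRV,N (d=31/4); attach at lengths (31/8, 31/8); label the merged cluster DGINRV
final tree: ((((D:1/6,V:17/6):13/4,(G:19/8,R:21/8):29/4):3/2,I:21/4):31/8,N:31/8)
total length: 33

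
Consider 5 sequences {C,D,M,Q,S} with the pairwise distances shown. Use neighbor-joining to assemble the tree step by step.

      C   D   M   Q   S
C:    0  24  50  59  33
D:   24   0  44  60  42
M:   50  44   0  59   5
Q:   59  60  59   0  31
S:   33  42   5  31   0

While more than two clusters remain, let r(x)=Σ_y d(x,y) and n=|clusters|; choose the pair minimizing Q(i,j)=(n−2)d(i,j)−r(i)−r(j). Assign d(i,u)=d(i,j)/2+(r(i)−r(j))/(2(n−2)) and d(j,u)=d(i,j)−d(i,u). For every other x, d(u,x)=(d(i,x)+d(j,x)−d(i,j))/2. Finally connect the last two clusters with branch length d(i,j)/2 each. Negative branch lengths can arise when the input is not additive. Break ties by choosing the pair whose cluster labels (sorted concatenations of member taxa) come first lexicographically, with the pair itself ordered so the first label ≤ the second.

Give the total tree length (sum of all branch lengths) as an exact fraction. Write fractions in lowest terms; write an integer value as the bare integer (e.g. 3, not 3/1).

1. join C+D (d=24, Q=-264) ⇒ CD; edges |C|=34/3, |D|=38/3
  updated: d(CD,M)=35, d(CD,Q)=95/2, d(CD,S)=51/2
2. join CD+Q (d=95/2, Q=-301/2) ⇒ CDQ; edges |CD|=131/8, |Q|=249/8
  updated: d(CDQ,M)=93/4, d(CDQ,S)=9/2
3. join CDQ+M (d=93/4, Q=-131/4) ⇒ CDMQ; edges |CDQ|=91/8, |M|=95/8
  updated: d(CDMQ,S)=-55/8
4. join CDMQ+S (d=-55/8) ⇒ CDMQS; edges |CDMQ|=-55/16, |S|=-55/16
final tree: ((((C:34/3,D:38/3):131/8,Q:249/8):91/8,M:95/8):-55/16,S:-55/16)
total length: 703/8

703/8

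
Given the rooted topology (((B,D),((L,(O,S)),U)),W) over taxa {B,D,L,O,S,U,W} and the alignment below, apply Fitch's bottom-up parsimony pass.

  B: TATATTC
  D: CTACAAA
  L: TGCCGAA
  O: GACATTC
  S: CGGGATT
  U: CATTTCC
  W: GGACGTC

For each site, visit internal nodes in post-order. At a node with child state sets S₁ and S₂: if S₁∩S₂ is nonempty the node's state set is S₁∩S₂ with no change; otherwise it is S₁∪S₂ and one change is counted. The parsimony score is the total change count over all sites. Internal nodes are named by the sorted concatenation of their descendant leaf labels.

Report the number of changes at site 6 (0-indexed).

site 0, node BD: B={T} ∪ D={C} → {C,T} (+1)
site 0, node OS: O={G} ∪ S={C} → {C,G} (+1)
site 0, node LOS: L={T} ∪ OS={C,G} → {C,G,T} (+1)
site 0, node LOSU: LOS={C,G,T} ∩ U={C} → {C} (+0)
site 0, node BDLOSU: BD={C,T} ∩ LOSU={C} → {C} (+0)
site 0, node BDLOSUW: BDLOSU={C} ∪ W={G} → {C,G} (+1)
site 1, node BD: B={A} ∪ D={T} → {A,T} (+1)
site 1, node OS: O={A} ∪ S={G} → {A,G} (+1)
site 1, node LOS: L={G} ∩ OS={A,G} → {G} (+0)
site 1, node LOSU: LOS={G} ∪ U={A} → {A,G} (+1)
site 1, node BDLOSU: BD={A,T} ∩ LOSU={A,G} → {A} (+0)
site 1, node BDLOSUW: BDLOSU={A} ∪ W={G} → {A,G} (+1)
site 2, node BD: B={T} ∪ D={A} → {A,T} (+1)
site 2, node OS: O={C} ∪ S={G} → {C,G} (+1)
site 2, node LOS: L={C} ∩ OS={C,G} → {C} (+0)
site 2, node LOSU: LOS={C} ∪ U={T} → {C,T} (+1)
site 2, node BDLOSU: BD={A,T} ∩ LOSU={C,T} → {T} (+0)
site 2, node BDLOSUW: BDLOSU={T} ∪ W={A} → {A,T} (+1)
site 3, node BD: B={A} ∪ D={C} → {A,C} (+1)
site 3, node OS: O={A} ∪ S={G} → {A,G} (+1)
site 3, node LOS: L={C} ∪ OS={A,G} → {A,C,G} (+1)
site 3, node LOSU: LOS={A,C,G} ∪ U={T} → {A,C,G,T} (+1)
site 3, node BDLOSU: BD={A,C} ∩ LOSU={A,C,G,T} → {A,C} (+0)
site 3, node BDLOSUW: BDLOSU={A,C} ∩ W={C} → {C} (+0)
site 4, node BD: B={T} ∪ D={A} → {A,T} (+1)
site 4, node OS: O={T} ∪ S={A} → {A,T} (+1)
site 4, node LOS: L={G} ∪ OS={A,T} → {A,G,T} (+1)
site 4, node LOSU: LOS={A,G,T} ∩ U={T} → {T} (+0)
site 4, node BDLOSU: BD={A,T} ∩ LOSU={T} → {T} (+0)
site 4, node BDLOSUW: BDLOSU={T} ∪ W={G} → {G,T} (+1)
site 5, node BD: B={T} ∪ D={A} → {A,T} (+1)
site 5, node OS: O={T} ∩ S={T} → {T} (+0)
site 5, node LOS: L={A} ∪ OS={T} → {A,T} (+1)
site 5, node LOSU: LOS={A,T} ∪ U={C} → {A,C,T} (+1)
site 5, node BDLOSU: BD={A,T} ∩ LOSU={A,C,T} → {A,T} (+0)
site 5, node BDLOSUW: BDLOSU={A,T} ∩ W={T} → {T} (+0)
site 6, node BD: B={C} ∪ D={A} → {A,C} (+1)
site 6, node OS: O={C} ∪ S={T} → {C,T} (+1)
site 6, node LOS: L={A} ∪ OS={C,T} → {A,C,T} (+1)
site 6, node LOSU: LOS={A,C,T} ∩ U={C} → {C} (+0)
site 6, node BDLOSU: BD={A,C} ∩ LOSU={C} → {C} (+0)
site 6, node BDLOSUW: BDLOSU={C} ∩ W={C} → {C} (+0)
per-site changes: [4, 4, 4, 4, 4, 3, 3]; total = 26

3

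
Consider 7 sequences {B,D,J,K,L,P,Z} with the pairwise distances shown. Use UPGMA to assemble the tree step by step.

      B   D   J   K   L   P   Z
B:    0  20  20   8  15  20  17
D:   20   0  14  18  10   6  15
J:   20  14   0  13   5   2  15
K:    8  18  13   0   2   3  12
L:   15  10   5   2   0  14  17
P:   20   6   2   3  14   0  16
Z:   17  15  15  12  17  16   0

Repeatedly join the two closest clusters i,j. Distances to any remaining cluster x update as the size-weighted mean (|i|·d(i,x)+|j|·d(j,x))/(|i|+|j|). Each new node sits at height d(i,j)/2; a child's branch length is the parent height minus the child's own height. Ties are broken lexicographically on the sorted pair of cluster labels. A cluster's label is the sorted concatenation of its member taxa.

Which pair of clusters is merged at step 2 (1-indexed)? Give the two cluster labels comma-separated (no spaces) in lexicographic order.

K,L

1. join J+P (d=2) ⇒ JP; edges |J|=1, |P|=1
  updated: d(B,JP)=20, d(D,JP)=10, d(JP,K)=8, d(JP,L)=19/2, d(JP,Z)=31/2
2. join K+L (d=2) ⇒ KL; edges |K|=1, |L|=1
  updated: d(B,KL)=23/2, d(D,KL)=14, d(JP,KL)=35/4, d(KL,Z)=29/2
3. join JP+KL (d=35/4) ⇒ JKLP; edges |JP|=27/8, |KL|=27/8
  updated: d(B,JKLP)=63/4, d(D,JKLP)=12, d(JKLP,Z)=15
4. join D+JKLP (d=12) ⇒ DJKLP; edges |D|=6, |JKLP|=13/8
  updated: d(B,DJKLP)=83/5, d(DJKLP,Z)=15
5. join DJKLP+Z (d=15) ⇒ DJKLPZ; edges |DJKLP|=3/2, |Z|=15/2
  updated: d(B,DJKLPZ)=50/3
6. join B+DJKLPZ (d=50/3) ⇒ BDJKLPZ; edges |B|=25/3, |DJKLPZ|=5/6
final tree: (B:25/3,((D:6,((J:1,P:1):27/8,(K:1,L:1):27/8):13/8):3/2,Z:15/2):5/6)
total length: 877/24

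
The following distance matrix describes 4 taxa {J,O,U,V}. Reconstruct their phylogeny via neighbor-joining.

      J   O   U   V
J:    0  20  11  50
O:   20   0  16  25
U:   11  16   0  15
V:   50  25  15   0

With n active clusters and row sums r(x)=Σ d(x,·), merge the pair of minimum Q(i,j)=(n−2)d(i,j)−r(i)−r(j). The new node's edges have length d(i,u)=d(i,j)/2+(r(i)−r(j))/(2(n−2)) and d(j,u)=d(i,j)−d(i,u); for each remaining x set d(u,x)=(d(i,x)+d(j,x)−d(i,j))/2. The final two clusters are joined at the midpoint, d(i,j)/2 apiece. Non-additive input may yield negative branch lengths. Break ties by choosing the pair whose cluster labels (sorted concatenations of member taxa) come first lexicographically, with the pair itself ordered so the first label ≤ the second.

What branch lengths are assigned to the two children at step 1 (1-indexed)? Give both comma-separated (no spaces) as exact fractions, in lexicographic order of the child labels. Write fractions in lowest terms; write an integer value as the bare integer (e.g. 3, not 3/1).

15,5

1. join J+O (d=20, Q=-102) ⇒ JO; edges |J|=15, |O|=5
  updated: d(JO,U)=7/2, d(JO,V)=55/2
2. join JO+U (d=7/2, Q=-46) ⇒ JOU; edges |JO|=8, |U|=-9/2
  updated: d(JOU,V)=39/2
3. join JOU+V (d=39/2) ⇒ JOUV; edges |JOU|=39/4, |V|=39/4
final tree: (((J:15,O:5):8,U:-9/2):39/4,V:39/4)
total length: 43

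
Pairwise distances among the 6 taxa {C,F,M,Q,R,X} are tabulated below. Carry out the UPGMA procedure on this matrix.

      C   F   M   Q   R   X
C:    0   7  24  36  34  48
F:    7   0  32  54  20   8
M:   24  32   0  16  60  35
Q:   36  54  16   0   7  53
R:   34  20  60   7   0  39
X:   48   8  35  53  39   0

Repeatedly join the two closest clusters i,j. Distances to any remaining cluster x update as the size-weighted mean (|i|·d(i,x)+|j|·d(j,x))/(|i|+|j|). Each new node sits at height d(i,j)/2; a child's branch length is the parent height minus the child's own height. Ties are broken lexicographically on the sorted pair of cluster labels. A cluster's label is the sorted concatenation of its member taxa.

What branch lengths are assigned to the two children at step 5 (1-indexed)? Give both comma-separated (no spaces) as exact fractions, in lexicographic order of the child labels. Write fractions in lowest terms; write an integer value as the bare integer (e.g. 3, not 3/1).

iteration 1: select C,F (d=7); attach at lengths (7/2, 7/2); label the merged cluster CF
  updated: d(CF,M)=28, d(CF,Q)=45, d(CF,R)=27, d(CF,X)=28
iteration 2: select Q,R (d=7); attach at lengths (7/2, 7/2); label the merged cluster QR
  updated: d(CF,QR)=36, d(M,QR)=38, d(QR,X)=46
iteration 3: select CF,M (d=28); attach at lengths (21/2, 14); label the merged cluster CFM
  updated: d(CFM,QR)=110/3, d(CFM,X)=91/3
iteration 4: select CFM,X (d=91/3); attach at lengths (7/6, 91/6); label the merged cluster CFMX
  updated: d(CFMX,QR)=39
iteration 5: select CFMX,QR (d=39); attach at lengths (13/3, 16); label the merged cluster CFMQRX
final tree: ((((C:7/2,F:7/2):21/2,M:14):7/6,X:91/6):13/3,(Q:7/2,R:7/2):16)
total length: 451/6

13/3,16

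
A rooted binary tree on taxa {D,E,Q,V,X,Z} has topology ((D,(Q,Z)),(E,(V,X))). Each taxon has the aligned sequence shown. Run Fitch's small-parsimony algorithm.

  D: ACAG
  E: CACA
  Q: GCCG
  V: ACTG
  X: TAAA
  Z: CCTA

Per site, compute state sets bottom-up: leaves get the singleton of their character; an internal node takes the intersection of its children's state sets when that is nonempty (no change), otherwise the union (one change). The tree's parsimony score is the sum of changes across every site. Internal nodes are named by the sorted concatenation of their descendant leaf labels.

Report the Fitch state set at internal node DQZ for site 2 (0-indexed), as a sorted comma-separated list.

A,C,T

site 0, node QZ: Q={G} ∪ Z={C} → {C,G} (+1)
site 0, node DQZ: D={A} ∪ QZ={C,G} → {A,C,G} (+1)
site 0, node VX: V={A} ∪ X={T} → {A,T} (+1)
site 0, node EVX: E={C} ∪ VX={A,T} → {A,C,T} (+1)
site 0, node DEQVXZ: DQZ={A,C,G} ∩ EVX={A,C,T} → {A,C} (+0)
site 1, node QZ: Q={C} ∩ Z={C} → {C} (+0)
site 1, node DQZ: D={C} ∩ QZ={C} → {C} (+0)
site 1, node VX: V={C} ∪ X={A} → {A,C} (+1)
site 1, node EVX: E={A} ∩ VX={A,C} → {A} (+0)
site 1, node DEQVXZ: DQZ={C} ∪ EVX={A} → {A,C} (+1)
site 2, node QZ: Q={C} ∪ Z={T} → {C,T} (+1)
site 2, node DQZ: D={A} ∪ QZ={C,T} → {A,C,T} (+1)
site 2, node VX: V={T} ∪ X={A} → {A,T} (+1)
site 2, node EVX: E={C} ∪ VX={A,T} → {A,C,T} (+1)
site 2, node DEQVXZ: DQZ={A,C,T} ∩ EVX={A,C,T} → {A,C,T} (+0)
site 3, node QZ: Q={G} ∪ Z={A} → {A,G} (+1)
site 3, node DQZ: D={G} ∩ QZ={A,G} → {G} (+0)
site 3, node VX: V={G} ∪ X={A} → {A,G} (+1)
site 3, node EVX: E={A} ∩ VX={A,G} → {A} (+0)
site 3, node DEQVXZ: DQZ={G} ∪ EVX={A} → {A,G} (+1)
per-site changes: [4, 2, 4, 3]; total = 13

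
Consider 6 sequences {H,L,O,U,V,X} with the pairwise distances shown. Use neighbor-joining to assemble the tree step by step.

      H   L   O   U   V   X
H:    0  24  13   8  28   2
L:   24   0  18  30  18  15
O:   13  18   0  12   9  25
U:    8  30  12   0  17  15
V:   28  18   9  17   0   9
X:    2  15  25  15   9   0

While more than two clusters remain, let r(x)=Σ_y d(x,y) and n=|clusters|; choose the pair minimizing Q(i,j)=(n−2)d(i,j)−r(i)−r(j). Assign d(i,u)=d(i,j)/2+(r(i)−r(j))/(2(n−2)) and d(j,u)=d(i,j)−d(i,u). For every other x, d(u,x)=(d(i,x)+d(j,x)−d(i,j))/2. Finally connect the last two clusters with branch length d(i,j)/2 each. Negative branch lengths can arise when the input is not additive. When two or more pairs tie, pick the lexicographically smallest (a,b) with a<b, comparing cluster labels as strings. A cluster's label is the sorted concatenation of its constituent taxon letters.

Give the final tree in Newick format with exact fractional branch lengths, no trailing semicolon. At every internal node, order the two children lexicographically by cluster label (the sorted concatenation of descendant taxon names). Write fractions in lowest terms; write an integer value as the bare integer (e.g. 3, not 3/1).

iteration 1: select H,X (d=2, Q=-133); attach at lengths (17/8, -1/8); label the merged cluster HX
  updated: d(HX,L)=37/2, d(HX,O)=18, d(HX,U)=21/2, d(HX,V)=35/2
iteration 2: select HX,U (d=21/2, Q=-205/2); attach at lengths (53/12, 73/12); label the merged cluster HUX
  updated: d(HUX,L)=19, d(HUX,O)=39/4, d(HUX,V)=12
iteration 3: select HUX,O (d=39/4, Q=-58); attach at lengths (47/8, 31/8); label the merged cluster HOUX
  updated: d(HOUX,L)=109/8, d(HOUX,V)=45/8
iteration 4: select HOUX,L (d=109/8, Q=-149/4); attach at lengths (5/8, 13); label the merged cluster HLOUX
  updated: d(HLOUX,V)=5
iteration 5: select HLOUX,V (d=5); attach at lengths (5/2, 5/2); label the merged cluster HLOUVX
final tree: (((((H:17/8,X:-1/8):53/12,U:73/12):47/8,O:31/8):5/8,L:13):5/2,V:5/2)
total length: 327/8

(((((H:17/8,X:-1/8):53/12,U:73/12):47/8,O:31/8):5/8,L:13):5/2,V:5/2)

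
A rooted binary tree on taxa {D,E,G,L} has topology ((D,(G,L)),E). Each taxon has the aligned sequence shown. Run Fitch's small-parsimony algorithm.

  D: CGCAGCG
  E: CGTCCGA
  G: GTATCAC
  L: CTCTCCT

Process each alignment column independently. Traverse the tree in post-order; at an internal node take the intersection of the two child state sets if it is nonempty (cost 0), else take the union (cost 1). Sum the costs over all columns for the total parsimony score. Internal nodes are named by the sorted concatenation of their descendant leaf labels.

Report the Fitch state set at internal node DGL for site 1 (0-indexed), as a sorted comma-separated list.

site 0, node GL: G={G} ∪ L={C} → {C,G} (+1)
site 0, node DGL: D={C} ∩ GL={C,G} → {C} (+0)
site 0, node DEGL: DGL={C} ∩ E={C} → {C} (+0)
site 1, node GL: G={T} ∩ L={T} → {T} (+0)
site 1, node DGL: D={G} ∪ GL={T} → {G,T} (+1)
site 1, node DEGL: DGL={G,T} ∩ E={G} → {G} (+0)
site 2, node GL: G={A} ∪ L={C} → {A,C} (+1)
site 2, node DGL: D={C} ∩ GL={A,C} → {C} (+0)
site 2, node DEGL: DGL={C} ∪ E={T} → {C,T} (+1)
site 3, node GL: G={T} ∩ L={T} → {T} (+0)
site 3, node DGL: D={A} ∪ GL={T} → {A,T} (+1)
site 3, node DEGL: DGL={A,T} ∪ E={C} → {A,C,T} (+1)
site 4, node GL: G={C} ∩ L={C} → {C} (+0)
site 4, node DGL: D={G} ∪ GL={C} → {C,G} (+1)
site 4, node DEGL: DGL={C,G} ∩ E={C} → {C} (+0)
site 5, node GL: G={A} ∪ L={C} → {A,C} (+1)
site 5, node DGL: D={C} ∩ GL={A,C} → {C} (+0)
site 5, node DEGL: DGL={C} ∪ E={G} → {C,G} (+1)
site 6, node GL: G={C} ∪ L={T} → {C,T} (+1)
site 6, node DGL: D={G} ∪ GL={C,T} → {C,G,T} (+1)
site 6, node DEGL: DGL={C,G,T} ∪ E={A} → {A,C,G,T} (+1)
per-site changes: [1, 1, 2, 2, 1, 2, 3]; total = 12

G,T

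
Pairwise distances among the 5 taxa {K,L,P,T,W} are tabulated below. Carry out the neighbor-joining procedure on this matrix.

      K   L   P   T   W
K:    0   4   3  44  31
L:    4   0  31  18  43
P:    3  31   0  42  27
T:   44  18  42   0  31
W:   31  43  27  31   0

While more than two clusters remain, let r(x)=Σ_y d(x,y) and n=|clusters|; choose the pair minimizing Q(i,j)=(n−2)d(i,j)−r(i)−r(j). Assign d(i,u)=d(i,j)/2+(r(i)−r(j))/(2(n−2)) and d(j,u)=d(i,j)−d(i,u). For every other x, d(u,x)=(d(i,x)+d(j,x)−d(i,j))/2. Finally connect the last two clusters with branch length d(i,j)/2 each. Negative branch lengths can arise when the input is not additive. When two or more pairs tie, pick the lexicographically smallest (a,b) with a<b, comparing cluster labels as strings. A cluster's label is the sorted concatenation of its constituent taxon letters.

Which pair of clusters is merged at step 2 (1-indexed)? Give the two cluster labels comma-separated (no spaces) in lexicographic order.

K,P

iteration 1: select L,T (d=18, Q=-177); attach at lengths (5/2, 31/2); label the merged cluster LT
  updated: d(K,LT)=15, d(LT,P)=55/2, d(LT,W)=28
iteration 2: select K,P (d=3, Q=-201/2); attach at lengths (-5/8, 29/8); label the merged cluster KP
  updated: d(KP,LT)=79/4, d(KP,W)=55/2
iteration 3: select KP,LT (d=79/4, Q=-301/4); attach at lengths (77/8, 81/8); label the merged cluster KLPT
  updated: d(KLPT,W)=143/8
iteration 4: select KLPT,W (d=143/8); attach at lengths (143/16, 143/16); label the merged cluster KLPTW
final tree: (((K:-5/8,P:29/8):77/8,(L:5/2,T:31/2):81/8):143/16,W:143/16)
total length: 469/8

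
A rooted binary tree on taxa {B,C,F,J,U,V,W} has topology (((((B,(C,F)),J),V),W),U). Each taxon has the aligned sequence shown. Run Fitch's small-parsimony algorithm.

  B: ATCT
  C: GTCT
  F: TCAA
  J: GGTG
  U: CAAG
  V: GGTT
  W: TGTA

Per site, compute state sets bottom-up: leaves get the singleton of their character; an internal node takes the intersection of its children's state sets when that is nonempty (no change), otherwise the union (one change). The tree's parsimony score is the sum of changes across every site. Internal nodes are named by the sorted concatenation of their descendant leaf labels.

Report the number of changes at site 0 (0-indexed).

site 0, node CF: C={G} ∪ F={T} → {G,T} (+1)
site 0, node BCF: B={A} ∪ CF={G,T} → {A,G,T} (+1)
site 0, node BCFJ: BCF={A,G,T} ∩ J={G} → {G} (+0)
site 0, node BCFJV: BCFJ={G} ∩ V={G} → {G} (+0)
site 0, node BCFJVW: BCFJV={G} ∪ W={T} → {G,T} (+1)
site 0, node BCFJUVW: BCFJVW={G,T} ∪ U={C} → {C,G,T} (+1)
site 1, node CF: C={T} ∪ F={C} → {C,T} (+1)
site 1, node BCF: B={T} ∩ CF={C,T} → {T} (+0)
site 1, node BCFJ: BCF={T} ∪ J={G} → {G,T} (+1)
site 1, node BCFJV: BCFJ={G,T} ∩ V={G} → {G} (+0)
site 1, node BCFJVW: BCFJV={G} ∩ W={G} → {G} (+0)
site 1, node BCFJUVW: BCFJVW={G} ∪ U={A} → {A,G} (+1)
site 2, node CF: C={C} ∪ F={A} → {A,C} (+1)
site 2, node BCF: B={C} ∩ CF={A,C} → {C} (+0)
site 2, node BCFJ: BCF={C} ∪ J={T} → {C,T} (+1)
site 2, node BCFJV: BCFJ={C,T} ∩ V={T} → {T} (+0)
site 2, node BCFJVW: BCFJV={T} ∩ W={T} → {T} (+0)
site 2, node BCFJUVW: BCFJVW={T} ∪ U={A} → {A,T} (+1)
site 3, node CF: C={T} ∪ F={A} → {A,T} (+1)
site 3, node BCF: B={T} ∩ CF={A,T} → {T} (+0)
site 3, node BCFJ: BCF={T} ∪ J={G} → {G,T} (+1)
site 3, node BCFJV: BCFJ={G,T} ∩ V={T} → {T} (+0)
site 3, node BCFJVW: BCFJV={T} ∪ W={A} → {A,T} (+1)
site 3, node BCFJUVW: BCFJVW={A,T} ∪ U={G} → {A,G,T} (+1)
per-site changes: [4, 3, 3, 4]; total = 14

4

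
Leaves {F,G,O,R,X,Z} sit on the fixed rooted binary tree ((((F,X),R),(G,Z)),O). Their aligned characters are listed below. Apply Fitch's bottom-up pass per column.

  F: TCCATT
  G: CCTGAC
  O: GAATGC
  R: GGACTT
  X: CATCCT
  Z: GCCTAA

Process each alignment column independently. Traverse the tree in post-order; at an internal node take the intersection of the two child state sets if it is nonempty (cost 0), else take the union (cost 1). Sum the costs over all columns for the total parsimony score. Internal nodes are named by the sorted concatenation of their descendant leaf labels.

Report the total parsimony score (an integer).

18

site 0, node FX: F={T} ∪ X={C} → {C,T} (+1)
site 0, node FRX: FX={C,T} ∪ R={G} → {C,G,T} (+1)
site 0, node GZ: G={C} ∪ Z={G} → {C,G} (+1)
site 0, node FGRXZ: FRX={C,G,T} ∩ GZ={C,G} → {C,G} (+0)
site 0, node FGORXZ: FGRXZ={C,G} ∩ O={G} → {G} (+0)
site 1, node FX: F={C} ∪ X={A} → {A,C} (+1)
site 1, node FRX: FX={A,C} ∪ R={G} → {A,C,G} (+1)
site 1, node GZ: G={C} ∩ Z={C} → {C} (+0)
site 1, node FGRXZ: FRX={A,C,G} ∩ GZ={C} → {C} (+0)
site 1, node FGORXZ: FGRXZ={C} ∪ O={A} → {A,C} (+1)
site 2, node FX: F={C} ∪ X={T} → {C,T} (+1)
site 2, node FRX: FX={C,T} ∪ R={A} → {A,C,T} (+1)
site 2, node GZ: G={T} ∪ Z={C} → {C,T} (+1)
site 2, node FGRXZ: FRX={A,C,T} ∩ GZ={C,T} → {C,T} (+0)
site 2, node FGORXZ: FGRXZ={C,T} ∪ O={A} → {A,C,T} (+1)
site 3, node FX: F={A} ∪ X={C} → {A,C} (+1)
site 3, node FRX: FX={A,C} ∩ R={C} → {C} (+0)
site 3, node GZ: G={G} ∪ Z={T} → {G,T} (+1)
site 3, node FGRXZ: FRX={C} ∪ GZ={G,T} → {C,G,T} (+1)
site 3, node FGORXZ: FGRXZ={C,G,T} ∩ O={T} → {T} (+0)
site 4, node FX: F={T} ∪ X={C} → {C,T} (+1)
site 4, node FRX: FX={C,T} ∩ R={T} → {T} (+0)
site 4, node GZ: G={A} ∩ Z={A} → {A} (+0)
site 4, node FGRXZ: FRX={T} ∪ GZ={A} → {A,T} (+1)
site 4, node FGORXZ: FGRXZ={A,T} ∪ O={G} → {A,G,T} (+1)
site 5, node FX: F={T} ∩ X={T} → {T} (+0)
site 5, node FRX: FX={T} ∩ R={T} → {T} (+0)
site 5, node GZ: G={C} ∪ Z={A} → {A,C} (+1)
site 5, node FGRXZ: FRX={T} ∪ GZ={A,C} → {A,C,T} (+1)
site 5, node FGORXZ: FGRXZ={A,C,T} ∩ O={C} → {C} (+0)
per-site changes: [3, 3, 4, 3, 3, 2]; total = 18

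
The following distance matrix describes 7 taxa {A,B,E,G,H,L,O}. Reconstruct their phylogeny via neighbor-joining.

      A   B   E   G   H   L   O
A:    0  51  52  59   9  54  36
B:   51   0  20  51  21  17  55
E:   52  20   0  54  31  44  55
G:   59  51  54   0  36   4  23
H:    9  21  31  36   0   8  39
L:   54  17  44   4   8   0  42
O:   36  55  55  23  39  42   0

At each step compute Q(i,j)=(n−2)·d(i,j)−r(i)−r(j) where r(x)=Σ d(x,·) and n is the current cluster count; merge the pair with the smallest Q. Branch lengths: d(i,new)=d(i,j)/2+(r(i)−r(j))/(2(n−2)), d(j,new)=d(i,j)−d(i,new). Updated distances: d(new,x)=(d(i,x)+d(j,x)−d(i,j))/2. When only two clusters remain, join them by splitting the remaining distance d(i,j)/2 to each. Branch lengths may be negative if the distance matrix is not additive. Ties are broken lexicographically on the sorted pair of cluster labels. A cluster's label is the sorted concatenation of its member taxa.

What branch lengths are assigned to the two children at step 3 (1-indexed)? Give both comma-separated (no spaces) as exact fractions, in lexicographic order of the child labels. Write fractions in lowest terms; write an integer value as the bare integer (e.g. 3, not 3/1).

step 1: merge (G,L) at d=4, Q=-376; branch lengths G→39/5, L→-19/5; new cluster GL
  updated: d(A,GL)=109/2, d(B,GL)=32, d(E,GL)=47, d(GL,H)=20, d(GL,O)=61/2
step 2: merge (B,E) at d=20, Q=-304; branch lengths B→27/4, E→53/4; new cluster BE
  updated: d(A,BE)=83/2, d(BE,GL)=59/2, d(BE,H)=16, d(BE,O)=45
step 3: merge (A,H) at d=9, Q=-198; branch lengths A→14, H→-5; new cluster AH
  updated: d(AH,BE)=97/4, d(AH,GL)=131/4, d(AH,O)=33
step 4: merge (AH,BE) at d=97/4, Q=-561/4; branch lengths AH→159/16, BE→229/16; new cluster ABEH
  updated: d(ABEH,GL)=19, d(ABEH,O)=215/8
step 5: merge (ABEH,GL) at d=19, Q=-611/8; branch lengths ABEH→123/16, GL→181/16; new cluster ABEGHL
  updated: d(ABEGHL,O)=307/16
step 6: merge (ABEGHL,O) at d=307/16; branch lengths ABEGHL→307/32, O→307/32; new cluster ABEGHLO
final tree: ((((A:14,H:-5):159/16,(B:27/4,E:53/4):229/16):123/16,(G:39/5,L:-19/5):181/16):307/32,O:307/32)
total length: 1527/16

14,-5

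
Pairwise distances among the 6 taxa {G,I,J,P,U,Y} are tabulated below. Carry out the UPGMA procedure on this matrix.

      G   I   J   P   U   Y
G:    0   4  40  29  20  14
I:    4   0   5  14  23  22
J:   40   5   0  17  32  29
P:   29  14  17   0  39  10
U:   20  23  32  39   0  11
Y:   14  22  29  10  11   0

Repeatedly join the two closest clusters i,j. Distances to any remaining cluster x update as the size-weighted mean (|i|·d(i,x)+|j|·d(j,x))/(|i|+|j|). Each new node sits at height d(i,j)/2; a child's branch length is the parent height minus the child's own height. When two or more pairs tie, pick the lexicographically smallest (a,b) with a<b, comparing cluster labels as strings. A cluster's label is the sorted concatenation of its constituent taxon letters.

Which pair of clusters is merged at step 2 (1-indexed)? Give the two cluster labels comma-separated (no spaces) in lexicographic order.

step 1: merge (G,I) at d=4; branch lengths G→2, I→2; new cluster GI
  updated: d(GI,J)=45/2, d(GI,P)=43/2, d(GI,U)=43/2, d(GI,Y)=18
step 2: merge (P,Y) at d=10; branch lengths P→5, Y→5; new cluster PY
  updated: d(GI,PY)=79/4, d(J,PY)=23, d(PY,U)=25
step 3: merge (GI,PY) at d=79/4; branch lengths GI→63/8, PY→39/8; new cluster GIPY
  updated: d(GIPY,J)=91/4, d(GIPY,U)=93/4
step 4: merge (GIPY,J) at d=91/4; branch lengths GIPY→3/2, J→91/8; new cluster GIJPY
  updated: d(GIJPY,U)=25
step 5: merge (GIJPY,U) at d=25; branch lengths GIJPY→9/8, U→25/2; new cluster GIJPUY
final tree: ((((G:2,I:2):63/8,(P:5,Y:5):39/8):3/2,J:91/8):9/8,U:25/2)
total length: 213/4

P,Y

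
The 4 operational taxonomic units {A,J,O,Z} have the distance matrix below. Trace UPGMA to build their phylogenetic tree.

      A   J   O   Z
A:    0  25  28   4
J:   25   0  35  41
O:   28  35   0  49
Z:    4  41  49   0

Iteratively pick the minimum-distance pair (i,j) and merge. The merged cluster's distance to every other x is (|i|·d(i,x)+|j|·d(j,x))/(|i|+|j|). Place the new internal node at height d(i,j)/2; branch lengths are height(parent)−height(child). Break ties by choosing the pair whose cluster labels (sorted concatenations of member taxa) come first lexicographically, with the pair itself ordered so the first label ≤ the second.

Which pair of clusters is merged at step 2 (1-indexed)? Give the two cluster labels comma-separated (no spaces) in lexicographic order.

AZ,J

1. join A+Z (d=4) ⇒ AZ; edges |A|=2, |Z|=2
  updated: d(AZ,J)=33, d(AZ,O)=77/2
2. join AZ+J (d=33) ⇒ AJZ; edges |AZ|=29/2, |J|=33/2
  updated: d(AJZ,O)=112/3
3. join AJZ+O (d=112/3) ⇒ AJOZ; edges |AJZ|=13/6, |O|=56/3
final tree: (((A:2,Z:2):29/2,J:33/2):13/6,O:56/3)
total length: 335/6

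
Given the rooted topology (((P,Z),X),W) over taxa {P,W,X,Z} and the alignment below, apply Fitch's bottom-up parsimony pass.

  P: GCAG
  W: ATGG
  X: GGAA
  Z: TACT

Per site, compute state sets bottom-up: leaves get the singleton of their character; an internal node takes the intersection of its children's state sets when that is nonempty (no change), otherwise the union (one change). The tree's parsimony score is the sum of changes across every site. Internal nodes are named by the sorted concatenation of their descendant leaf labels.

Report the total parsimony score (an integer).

9

[col 0] PZ: children P:{G}, Z:{T} ∪→ {G,T}; cost 1
[col 0] PXZ: children PZ:{G,T}, X:{G} ∩→ {G}; cost 0
[col 0] PWXZ: children PXZ:{G}, W:{A} ∪→ {A,G}; cost 1
[col 1] PZ: children P:{C}, Z:{A} ∪→ {A,C}; cost 1
[col 1] PXZ: children PZ:{A,C}, X:{G} ∪→ {A,C,G}; cost 1
[col 1] PWXZ: children PXZ:{A,C,G}, W:{T} ∪→ {A,C,G,T}; cost 1
[col 2] PZ: children P:{A}, Z:{C} ∪→ {A,C}; cost 1
[col 2] PXZ: children PZ:{A,C}, X:{A} ∩→ {A}; cost 0
[col 2] PWXZ: children PXZ:{A}, W:{G} ∪→ {A,G}; cost 1
[col 3] PZ: children P:{G}, Z:{T} ∪→ {G,T}; cost 1
[col 3] PXZ: children PZ:{G,T}, X:{A} ∪→ {A,G,T}; cost 1
[col 3] PWXZ: children PXZ:{A,G,T}, W:{G} ∩→ {G}; cost 0
per-site changes: [2, 3, 2, 2]; total = 9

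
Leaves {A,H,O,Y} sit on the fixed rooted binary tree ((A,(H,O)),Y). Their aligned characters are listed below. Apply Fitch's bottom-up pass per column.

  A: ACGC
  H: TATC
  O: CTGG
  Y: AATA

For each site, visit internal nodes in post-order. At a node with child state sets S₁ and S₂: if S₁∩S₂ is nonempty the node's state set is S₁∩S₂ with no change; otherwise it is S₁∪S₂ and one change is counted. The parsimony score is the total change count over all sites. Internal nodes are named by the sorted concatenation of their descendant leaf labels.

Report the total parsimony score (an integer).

[col 0] HO: children H:{T}, O:{C} ∪→ {C,T}; cost 1
[col 0] AHO: children A:{A}, HO:{C,T} ∪→ {A,C,T}; cost 1
[col 0] AHOY: children AHO:{A,C,T}, Y:{A} ∩→ {A}; cost 0
[col 1] HO: children H:{A}, O:{T} ∪→ {A,T}; cost 1
[col 1] AHO: children A:{C}, HO:{A,T} ∪→ {A,C,T}; cost 1
[col 1] AHOY: children AHO:{A,C,T}, Y:{A} ∩→ {A}; cost 0
[col 2] HO: children H:{T}, O:{G} ∪→ {G,T}; cost 1
[col 2] AHO: children A:{G}, HO:{G,T} ∩→ {G}; cost 0
[col 2] AHOY: children AHO:{G}, Y:{T} ∪→ {G,T}; cost 1
[col 3] HO: children H:{C}, O:{G} ∪→ {C,G}; cost 1
[col 3] AHO: children A:{C}, HO:{C,G} ∩→ {C}; cost 0
[col 3] AHOY: children AHO:{C}, Y:{A} ∪→ {A,C}; cost 1
per-site changes: [2, 2, 2, 2]; total = 8

8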